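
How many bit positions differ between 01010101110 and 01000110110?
XOR = 00010011000, count of 1s = 3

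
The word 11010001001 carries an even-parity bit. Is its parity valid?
Sum of all bits: 1+1+0+1+0+0+0+1+0+0+1 = 5; 5 mod 2 = 1. Result is 1 → parity error detected.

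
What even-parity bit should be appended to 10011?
Sum of data bits: 1+0+0+1+1 = 3.
3 mod 2 = 1, so parity bit = 1.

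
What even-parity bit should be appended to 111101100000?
Sum of data bits: 1+1+1+1+0+1+1+0+0+0+0+0 = 6.
6 mod 2 = 0, so parity bit = 0.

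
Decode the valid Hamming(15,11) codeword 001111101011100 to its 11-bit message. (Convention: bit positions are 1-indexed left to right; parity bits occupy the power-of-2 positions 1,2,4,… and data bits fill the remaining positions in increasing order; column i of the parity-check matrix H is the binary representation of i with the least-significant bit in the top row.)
Parity bits occupy power-of-2 positions; data bits are at positions {3,5,6,7,9,10,11,12,13,14,15} (1-indexed).
Extract: c[3]=1 c[5]=1 c[6]=1 c[7]=1 c[9]=1 c[10]=0 c[11]=1 c[12]=1 c[13]=1 c[14]=0 c[15]=0
Data = 11111011100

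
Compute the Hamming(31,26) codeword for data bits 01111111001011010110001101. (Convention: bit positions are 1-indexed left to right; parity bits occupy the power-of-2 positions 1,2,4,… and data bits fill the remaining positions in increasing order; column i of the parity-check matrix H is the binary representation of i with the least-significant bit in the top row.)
Codeword c = d · G (mod 2), d = 01111111001011010110001101:
  c[0] = d·G[:,0] = (01111111001011010110001101)·(11011010101101010101010101) mod 2 = 0+1+0+1+1+0+1+0+0+0+1+0+0+1+0+1+0+1+0+0+0+0+0+1+0+1 mod 2 = 0
  c[1] = d·G[:,1] = (01111111001011010110001101)·(10110110011011001100110011) mod 2 = 0+0+1+1+0+1+1+0+0+0+1+0+1+1+0+0+0+1+0+0+0+0+0+0+0+1 mod 2 = 1
  c[2] = d·G[:,2] = (01111111001011010110001101)·(10000000000000000000000000) mod 2 = 0+0+0+0+0+0+0+0+0+0+0+0+0+0+0+0+0+0+0+0+0+0+0+0+0+0 mod 2 = 0
  c[3] = d·G[:,3] = (01111111001011010110001101)·(01110001111000111100001111) mod 2 = 0+1+1+1+0+0+0+1+0+0+1+0+0+0+0+1+0+1+0+0+0+0+1+1+0+1 mod 2 = 0
  c[4] = d·G[:,4] = (01111111001011010110001101)·(01000000000000000000000000) mod 2 = 0+1+0+0+0+0+0+0+0+0+0+0+0+0+0+0+0+0+0+0+0+0+0+0+0+0 mod 2 = 1
  c[5] = d·G[:,5] = (01111111001011010110001101)·(00100000000000000000000000) mod 2 = 0+0+1+0+0+0+0+0+0+0+0+0+0+0+0+0+0+0+0+0+0+0+0+0+0+0 mod 2 = 1
  c[6] = d·G[:,6] = (01111111001011010110001101)·(00010000000000000000000000) mod 2 = 0+0+0+1+0+0+0+0+0+0+0+0+0+0+0+0+0+0+0+0+0+0+0+0+0+0 mod 2 = 1
  c[7] = d·G[:,7] = (01111111001011010110001101)·(00001111111000000011111111) mod 2 = 0+0+0+0+1+1+1+1+0+0+1+0+0+0+0+0+0+0+1+0+0+0+1+1+0+1 mod 2 = 1
  c[8] = d·G[:,8] = (01111111001011010110001101)·(00001000000000000000000000) mod 2 = 0+0+0+0+1+0+0+0+0+0+0+0+0+0+0+0+0+0+0+0+0+0+0+0+0+0 mod 2 = 1
  c[9] = d·G[:,9] = (01111111001011010110001101)·(00000100000000000000000000) mod 2 = 0+0+0+0+0+1+0+0+0+0+0+0+0+0+0+0+0+0+0+0+0+0+0+0+0+0 mod 2 = 1
  c[10] = d·G[:,10] = (01111111001011010110001101)·(00000010000000000000000000) mod 2 = 0+0+0+0+0+0+1+0+0+0+0+0+0+0+0+0+0+0+0+0+0+0+0+0+0+0 mod 2 = 1
  c[11] = d·G[:,11] = (01111111001011010110001101)·(00000001000000000000000000) mod 2 = 0+0+0+0+0+0+0+1+0+0+0+0+0+0+0+0+0+0+0+0+0+0+0+0+0+0 mod 2 = 1
  c[12] = d·G[:,12] = (01111111001011010110001101)·(00000000100000000000000000) mod 2 = 0+0+0+0+0+0+0+0+0+0+0+0+0+0+0+0+0+0+0+0+0+0+0+0+0+0 mod 2 = 0
  c[13] = d·G[:,13] = (01111111001011010110001101)·(00000000010000000000000000) mod 2 = 0+0+0+0+0+0+0+0+0+0+0+0+0+0+0+0+0+0+0+0+0+0+0+0+0+0 mod 2 = 0
  c[14] = d·G[:,14] = (01111111001011010110001101)·(00000000001000000000000000) mod 2 = 0+0+0+0+0+0+0+0+0+0+1+0+0+0+0+0+0+0+0+0+0+0+0+0+0+0 mod 2 = 1
  c[15] = d·G[:,15] = (01111111001011010110001101)·(00000000000111111111111111) mod 2 = 0+0+0+0+0+0+0+0+0+0+0+0+1+1+0+1+0+1+1+0+0+0+1+1+0+1 mod 2 = 0
  c[16] = d·G[:,16] = (01111111001011010110001101)·(00000000000100000000000000) mod 2 = 0+0+0+0+0+0+0+0+0+0+0+0+0+0+0+0+0+0+0+0+0+0+0+0+0+0 mod 2 = 0
  c[17] = d·G[:,17] = (01111111001011010110001101)·(00000000000010000000000000) mod 2 = 0+0+0+0+0+0+0+0+0+0+0+0+1+0+0+0+0+0+0+0+0+0+0+0+0+0 mod 2 = 1
  c[18] = d·G[:,18] = (01111111001011010110001101)·(00000000000001000000000000) mod 2 = 0+0+0+0+0+0+0+0+0+0+0+0+0+1+0+0+0+0+0+0+0+0+0+0+0+0 mod 2 = 1
  c[19] = d·G[:,19] = (01111111001011010110001101)·(00000000000000100000000000) mod 2 = 0+0+0+0+0+0+0+0+0+0+0+0+0+0+0+0+0+0+0+0+0+0+0+0+0+0 mod 2 = 0
  c[20] = d·G[:,20] = (01111111001011010110001101)·(00000000000000010000000000) mod 2 = 0+0+0+0+0+0+0+0+0+0+0+0+0+0+0+1+0+0+0+0+0+0+0+0+0+0 mod 2 = 1
  c[21] = d·G[:,21] = (01111111001011010110001101)·(00000000000000001000000000) mod 2 = 0+0+0+0+0+0+0+0+0+0+0+0+0+0+0+0+0+0+0+0+0+0+0+0+0+0 mod 2 = 0
  c[22] = d·G[:,22] = (01111111001011010110001101)·(00000000000000000100000000) mod 2 = 0+0+0+0+0+0+0+0+0+0+0+0+0+0+0+0+0+1+0+0+0+0+0+0+0+0 mod 2 = 1
  c[23] = d·G[:,23] = (01111111001011010110001101)·(00000000000000000010000000) mod 2 = 0+0+0+0+0+0+0+0+0+0+0+0+0+0+0+0+0+0+1+0+0+0+0+0+0+0 mod 2 = 1
  c[24] = d·G[:,24] = (01111111001011010110001101)·(00000000000000000001000000) mod 2 = 0+0+0+0+0+0+0+0+0+0+0+0+0+0+0+0+0+0+0+0+0+0+0+0+0+0 mod 2 = 0
  c[25] = d·G[:,25] = (01111111001011010110001101)·(00000000000000000000100000) mod 2 = 0+0+0+0+0+0+0+0+0+0+0+0+0+0+0+0+0+0+0+0+0+0+0+0+0+0 mod 2 = 0
  c[26] = d·G[:,26] = (01111111001011010110001101)·(00000000000000000000010000) mod 2 = 0+0+0+0+0+0+0+0+0+0+0+0+0+0+0+0+0+0+0+0+0+0+0+0+0+0 mod 2 = 0
  c[27] = d·G[:,27] = (01111111001011010110001101)·(00000000000000000000001000) mod 2 = 0+0+0+0+0+0+0+0+0+0+0+0+0+0+0+0+0+0+0+0+0+0+1+0+0+0 mod 2 = 1
  c[28] = d·G[:,28] = (01111111001011010110001101)·(00000000000000000000000100) mod 2 = 0+0+0+0+0+0+0+0+0+0+0+0+0+0+0+0+0+0+0+0+0+0+0+1+0+0 mod 2 = 1
  c[29] = d·G[:,29] = (01111111001011010110001101)·(00000000000000000000000010) mod 2 = 0+0+0+0+0+0+0+0+0+0+0+0+0+0+0+0+0+0+0+0+0+0+0+0+0+0 mod 2 = 0
  c[30] = d·G[:,30] = (01111111001011010110001101)·(00000000000000000000000001) mod 2 = 0+0+0+0+0+0+0+0+0+0+0+0+0+0+0+0+0+0+0+0+0+0+0+0+0+1 mod 2 = 1
Codeword = 0100111111110010011010110001101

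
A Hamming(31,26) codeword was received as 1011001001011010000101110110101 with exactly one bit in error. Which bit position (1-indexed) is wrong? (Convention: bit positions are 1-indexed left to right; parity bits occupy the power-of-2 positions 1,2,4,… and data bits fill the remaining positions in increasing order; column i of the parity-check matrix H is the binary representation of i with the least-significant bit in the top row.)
Syndrome s = H · r^T (mod 2), r = 1011001001011010000101110110101:
  s[0] = (1010101010101010101010101010101)·(1011001001011010000101110110101) mod 2 = 1+0+1+0+0+0+1+0+0+0+0+0+1+0+1+0+0+0+0+0+0+0+1+0+0+0+1+0+1+0+1 mod 2 = 1
  s[1] = (0110011001100110011001100110011)·(1011001001011010000101110110101) mod 2 = 0+0+1+0+0+0+1+0+0+1+0+0+0+0+1+0+0+0+0+0+0+1+1+0+0+1+1+0+0+0+1 mod 2 = 1
  s[2] = (0001111000011110000111100001111)·(1011001001011010000101110110101) mod 2 = 0+0+0+1+0+0+1+0+0+0+0+1+1+0+1+0+0+0+0+1+0+1+1+0+0+0+0+0+1+0+1 mod 2 = 0
  s[3] = (0000000111111110000000011111111)·(1011001001011010000101110110101) mod 2 = 0+0+0+0+0+0+0+0+0+1+0+1+1+0+1+0+0+0+0+0+0+0+0+1+0+1+1+0+1+0+1 mod 2 = 1
  s[4] = (0000000000000001111111111111111)·(1011001001011010000101110110101) mod 2 = 0+0+0+0+0+0+0+0+0+0+0+0+0+0+0+0+0+0+0+1+0+1+1+1+0+1+1+0+1+0+1 mod 2 = 0
Syndrome = 11010
Column i of H is the binary representation of i, so the syndrome is the binary index of the flipped bit.
Read s = 11010 with s[0] as LSB: 1·2^0 + 1·2^1 + 0·2^2 + 1·2^3 + 0·2^4 = 11.
Error is at bit position 11.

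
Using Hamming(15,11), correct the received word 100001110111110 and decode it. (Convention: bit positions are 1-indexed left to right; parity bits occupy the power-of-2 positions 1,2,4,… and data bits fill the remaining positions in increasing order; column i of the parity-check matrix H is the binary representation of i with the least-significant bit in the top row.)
Syndrome s = H · r^T (mod 2), r = 100001110111110:
  s[0] = (101010101010101)·(100001110111110) mod 2 = 1+0+0+0+0+0+1+0+0+0+1+0+1+0+0 mod 2 = 0
  s[1] = (011001100110011)·(100001110111110) mod 2 = 0+0+0+0+0+1+1+0+0+1+1+0+0+1+0 mod 2 = 1
  s[2] = (000111100001111)·(100001110111110) mod 2 = 0+0+0+0+0+1+1+0+0+0+0+1+1+1+0 mod 2 = 1
  s[3] = (000000011111111)·(100001110111110) mod 2 = 0+0+0+0+0+0+0+1+0+1+1+1+1+1+0 mod 2 = 0
Syndrome = 0110
Column 6 of H equals this syndrome → error at bit 6 (1-indexed).
Flip bit 6: 100001110111110 → 100000110111110
Extract data bits at positions {3,5,6,7,9,10,11,12,13,14,15}: 00010111110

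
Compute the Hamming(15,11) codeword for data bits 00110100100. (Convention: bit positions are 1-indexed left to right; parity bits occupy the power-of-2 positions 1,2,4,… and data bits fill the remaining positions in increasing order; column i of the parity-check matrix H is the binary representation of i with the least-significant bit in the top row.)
Codeword c = d · G (mod 2), d = 00110100100:
  c[0] = d·G[:,0] = (00110100100)·(11011010101) mod 2 = 0+0+0+1+0+0+0+0+1+0+0 mod 2 = 0
  c[1] = d·G[:,1] = (00110100100)·(10110110011) mod 2 = 0+0+1+1+0+1+0+0+0+0+0 mod 2 = 1
  c[2] = d·G[:,2] = (00110100100)·(10000000000) mod 2 = 0+0+0+0+0+0+0+0+0+0+0 mod 2 = 0
  c[3] = d·G[:,3] = (00110100100)·(01110001111) mod 2 = 0+0+1+1+0+0+0+0+1+0+0 mod 2 = 1
  c[4] = d·G[:,4] = (00110100100)·(01000000000) mod 2 = 0+0+0+0+0+0+0+0+0+0+0 mod 2 = 0
  c[5] = d·G[:,5] = (00110100100)·(00100000000) mod 2 = 0+0+1+0+0+0+0+0+0+0+0 mod 2 = 1
  c[6] = d·G[:,6] = (00110100100)·(00010000000) mod 2 = 0+0+0+1+0+0+0+0+0+0+0 mod 2 = 1
  c[7] = d·G[:,7] = (00110100100)·(00001111111) mod 2 = 0+0+0+0+0+1+0+0+1+0+0 mod 2 = 0
  c[8] = d·G[:,8] = (00110100100)·(00001000000) mod 2 = 0+0+0+0+0+0+0+0+0+0+0 mod 2 = 0
  c[9] = d·G[:,9] = (00110100100)·(00000100000) mod 2 = 0+0+0+0+0+1+0+0+0+0+0 mod 2 = 1
  c[10] = d·G[:,10] = (00110100100)·(00000010000) mod 2 = 0+0+0+0+0+0+0+0+0+0+0 mod 2 = 0
  c[11] = d·G[:,11] = (00110100100)·(00000001000) mod 2 = 0+0+0+0+0+0+0+0+0+0+0 mod 2 = 0
  c[12] = d·G[:,12] = (00110100100)·(00000000100) mod 2 = 0+0+0+0+0+0+0+0+1+0+0 mod 2 = 1
  c[13] = d·G[:,13] = (00110100100)·(00000000010) mod 2 = 0+0+0+0+0+0+0+0+0+0+0 mod 2 = 0
  c[14] = d·G[:,14] = (00110100100)·(00000000001) mod 2 = 0+0+0+0+0+0+0+0+0+0+0 mod 2 = 0
Codeword = 010101100100100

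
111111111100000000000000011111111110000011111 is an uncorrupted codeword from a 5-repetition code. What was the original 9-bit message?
Split into 5-bit blocks: 11111 11111 00000 00000 00000 11111 11111 00000 11111
Data = 110001101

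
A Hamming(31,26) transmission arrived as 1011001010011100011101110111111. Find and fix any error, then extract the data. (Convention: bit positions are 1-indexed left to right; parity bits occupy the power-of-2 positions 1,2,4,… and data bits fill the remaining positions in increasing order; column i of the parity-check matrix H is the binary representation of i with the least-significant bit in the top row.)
Syndrome s = H · r^T (mod 2), r = 1011001010011100011101110111111:
  s[0] = (1010101010101010101010101010101)·(1011001010011100011101110111111) mod 2 = 1+0+1+0+0+0+1+0+1+0+0+0+1+0+0+0+0+0+1+0+0+0+1+0+0+0+1+0+1+0+1 mod 2 = 0
  s[1] = (0110011001100110011001100110011)·(1011001010011100011101110111111) mod 2 = 0+0+1+0+0+0+1+0+0+0+0+0+0+1+0+0+0+1+1+0+0+1+1+0+0+1+1+0+0+1+1 mod 2 = 1
  s[2] = (0001111000011110000111100001111)·(1011001010011100011101110111111) mod 2 = 0+0+0+1+0+0+1+0+0+0+0+1+1+1+0+0+0+0+0+1+0+1+1+0+0+0+0+1+1+1+1 mod 2 = 0
  s[3] = (0000000111111110000000011111111)·(1011001010011100011101110111111) mod 2 = 0+0+0+0+0+0+0+0+1+0+0+1+1+1+0+0+0+0+0+0+0+0+0+1+0+1+1+1+1+1+1 mod 2 = 1
  s[4] = (0000000000000001111111111111111)·(1011001010011100011101110111111) mod 2 = 0+0+0+0+0+0+0+0+0+0+0+0+0+0+0+0+0+1+1+1+0+1+1+1+0+1+1+1+1+1+1 mod 2 = 0
Syndrome = 01010
Column 10 of H equals this syndrome → error at bit 10 (1-indexed).
Flip bit 10: 1011001010011100011101110111111 → 1011001011011100011101110111111
Extract data bits at positions {3,5,6,7,9,10,11,12,13,14,15,17,18,19,20,21,22,23,24,25,26,27,28,29,30,31}: 10011101110011101110111111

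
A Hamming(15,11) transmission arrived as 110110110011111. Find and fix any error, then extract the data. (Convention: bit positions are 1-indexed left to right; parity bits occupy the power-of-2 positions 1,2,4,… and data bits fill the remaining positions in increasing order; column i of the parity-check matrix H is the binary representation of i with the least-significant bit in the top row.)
Syndrome s = H · r^T (mod 2), r = 110110110011111:
  s[0] = (101010101010101)·(110110110011111) mod 2 = 1+0+0+0+1+0+1+0+0+0+1+0+1+0+1 mod 2 = 0
  s[1] = (011001100110011)·(110110110011111) mod 2 = 0+1+0+0+0+0+1+0+0+0+1+0+0+1+1 mod 2 = 1
  s[2] = (000111100001111)·(110110110011111) mod 2 = 0+0+0+1+1+0+1+0+0+0+0+1+1+1+1 mod 2 = 1
  s[3] = (000000011111111)·(110110110011111) mod 2 = 0+0+0+0+0+0+0+1+0+0+1+1+1+1+1 mod 2 = 0
Syndrome = 0110
Column 6 of H equals this syndrome → error at bit 6 (1-indexed).
Flip bit 6: 110110110011111 → 110111110011111
Extract data bits at positions {3,5,6,7,9,10,11,12,13,14,15}: 01110011111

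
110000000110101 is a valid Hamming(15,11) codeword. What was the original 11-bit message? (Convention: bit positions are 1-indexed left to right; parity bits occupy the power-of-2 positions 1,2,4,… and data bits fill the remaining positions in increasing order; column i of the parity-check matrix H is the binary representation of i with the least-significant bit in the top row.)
Parity bits occupy power-of-2 positions; data bits are at positions {3,5,6,7,9,10,11,12,13,14,15} (1-indexed).
Extract: c[3]=0 c[5]=0 c[6]=0 c[7]=0 c[9]=0 c[10]=1 c[11]=1 c[12]=0 c[13]=1 c[14]=0 c[15]=1
Data = 00000110101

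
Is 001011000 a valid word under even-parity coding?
Sum of all bits: 0+0+1+0+1+1+0+0+0 = 3; 3 mod 2 = 1. Result is 1 → parity error detected.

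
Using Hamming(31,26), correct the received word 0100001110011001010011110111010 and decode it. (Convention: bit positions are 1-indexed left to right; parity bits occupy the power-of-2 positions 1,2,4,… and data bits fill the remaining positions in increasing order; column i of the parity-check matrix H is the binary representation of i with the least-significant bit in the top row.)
Syndrome s = H · r^T (mod 2), r = 0100001110011001010011110111010:
  s[0] = (1010101010101010101010101010101)·(0100001110011001010011110111010) mod 2 = 0+0+0+0+0+0+1+0+1+0+0+0+1+0+0+0+0+0+0+0+1+0+1+0+0+0+1+0+0+0+0 mod 2 = 0
  s[1] = (0110011001100110011001100110011)·(0100001110011001010011110111010) mod 2 = 0+1+0+0+0+0+1+0+0+0+0+0+0+0+0+0+0+1+0+0+0+1+1+0+0+1+1+0+0+1+0 mod 2 = 0
  s[2] = (0001111000011110000111100001111)·(0100001110011001010011110111010) mod 2 = 0+0+0+0+0+0+1+0+0+0+0+1+1+0+0+0+0+0+0+0+1+1+1+0+0+0+0+1+0+1+0 mod 2 = 0
  s[3] = (0000000111111110000000011111111)·(0100001110011001010011110111010) mod 2 = 0+0+0+0+0+0+0+1+1+0+0+1+1+0+0+0+0+0+0+0+0+0+0+1+0+1+1+1+0+1+0 mod 2 = 1
  s[4] = (0000000000000001111111111111111)·(0100001110011001010011110111010) mod 2 = 0+0+0+0+0+0+0+0+0+0+0+0+0+0+0+1+0+1+0+0+1+1+1+1+0+1+1+1+0+1+0 mod 2 = 0
Syndrome = 00010
Column 8 of H equals this syndrome → error at bit 8 (1-indexed).
Flip bit 8: 0100001110011001010011110111010 → 0100001010011001010011110111010
Extract data bits at positions {3,5,6,7,9,10,11,12,13,14,15,17,18,19,20,21,22,23,24,25,26,27,28,29,30,31}: 00011001100010011110111010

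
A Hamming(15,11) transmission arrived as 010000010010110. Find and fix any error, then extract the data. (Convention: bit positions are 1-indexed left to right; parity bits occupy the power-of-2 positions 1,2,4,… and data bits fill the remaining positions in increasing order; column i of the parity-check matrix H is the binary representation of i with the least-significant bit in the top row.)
Syndrome s = H · r^T (mod 2), r = 010000010010110:
  s[0] = (101010101010101)·(010000010010110) mod 2 = 0+0+0+0+0+0+0+0+0+0+1+0+1+0+0 mod 2 = 0
  s[1] = (011001100110011)·(010000010010110) mod 2 = 0+1+0+0+0+0+0+0+0+0+1+0+0+1+0 mod 2 = 1
  s[2] = (000111100001111)·(010000010010110) mod 2 = 0+0+0+0+0+0+0+0+0+0+0+0+1+1+0 mod 2 = 0
  s[3] = (000000011111111)·(010000010010110) mod 2 = 0+0+0+0+0+0+0+1+0+0+1+0+1+1+0 mod 2 = 0
Syndrome = 0100
Column 2 of H equals this syndrome → error at bit 2 (1-indexed).
Flip bit 2: 010000010010110 → 000000010010110
Extract data bits at positions {3,5,6,7,9,10,11,12,13,14,15}: 00000010110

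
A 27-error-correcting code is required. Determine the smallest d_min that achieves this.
Correcting t errors requires d_min ≥ 2t + 1 = 2·27 + 1 = 55.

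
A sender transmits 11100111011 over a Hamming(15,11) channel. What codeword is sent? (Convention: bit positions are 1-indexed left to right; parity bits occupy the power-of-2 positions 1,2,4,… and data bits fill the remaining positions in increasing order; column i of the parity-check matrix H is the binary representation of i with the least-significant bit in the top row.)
Codeword c = d · G (mod 2), d = 11100111011:
  c[0] = d·G[:,0] = (11100111011)·(11011010101) mod 2 = 1+1+0+0+0+0+1+0+0+0+1 mod 2 = 0
  c[1] = d·G[:,1] = (11100111011)·(10110110011) mod 2 = 1+0+1+0+0+1+1+0+0+1+1 mod 2 = 0
  c[2] = d·G[:,2] = (11100111011)·(10000000000) mod 2 = 1+0+0+0+0+0+0+0+0+0+0 mod 2 = 1
  c[3] = d·G[:,3] = (11100111011)·(01110001111) mod 2 = 0+1+1+0+0+0+0+1+0+1+1 mod 2 = 1
  c[4] = d·G[:,4] = (11100111011)·(01000000000) mod 2 = 0+1+0+0+0+0+0+0+0+0+0 mod 2 = 1
  c[5] = d·G[:,5] = (11100111011)·(00100000000) mod 2 = 0+0+1+0+0+0+0+0+0+0+0 mod 2 = 1
  c[6] = d·G[:,6] = (11100111011)·(00010000000) mod 2 = 0+0+0+0+0+0+0+0+0+0+0 mod 2 = 0
  c[7] = d·G[:,7] = (11100111011)·(00001111111) mod 2 = 0+0+0+0+0+1+1+1+0+1+1 mod 2 = 1
  c[8] = d·G[:,8] = (11100111011)·(00001000000) mod 2 = 0+0+0+0+0+0+0+0+0+0+0 mod 2 = 0
  c[9] = d·G[:,9] = (11100111011)·(00000100000) mod 2 = 0+0+0+0+0+1+0+0+0+0+0 mod 2 = 1
  c[10] = d·G[:,10] = (11100111011)·(00000010000) mod 2 = 0+0+0+0+0+0+1+0+0+0+0 mod 2 = 1
  c[11] = d·G[:,11] = (11100111011)·(00000001000) mod 2 = 0+0+0+0+0+0+0+1+0+0+0 mod 2 = 1
  c[12] = d·G[:,12] = (11100111011)·(00000000100) mod 2 = 0+0+0+0+0+0+0+0+0+0+0 mod 2 = 0
  c[13] = d·G[:,13] = (11100111011)·(00000000010) mod 2 = 0+0+0+0+0+0+0+0+0+1+0 mod 2 = 1
  c[14] = d·G[:,14] = (11100111011)·(00000000001) mod 2 = 0+0+0+0+0+0+0+0+0+0+1 mod 2 = 1
Codeword = 001111010111011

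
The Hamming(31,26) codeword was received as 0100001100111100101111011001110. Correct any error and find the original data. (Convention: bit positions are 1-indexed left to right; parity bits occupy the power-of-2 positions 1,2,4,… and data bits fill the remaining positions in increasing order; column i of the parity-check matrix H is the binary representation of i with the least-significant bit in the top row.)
Syndrome s = H · r^T (mod 2), r = 0100001100111100101111011001110:
  s[0] = (1010101010101010101010101010101)·(0100001100111100101111011001110) mod 2 = 0+0+0+0+0+0+1+0+0+0+1+0+1+0+0+0+1+0+1+0+1+0+0+0+1+0+0+0+1+0+0 mod 2 = 0
  s[1] = (0110011001100110011001100110011)·(0100001100111100101111011001110) mod 2 = 0+1+0+0+0+0+1+0+0+0+1+0+0+1+0+0+0+0+1+0+0+1+0+0+0+0+0+0+0+1+0 mod 2 = 1
  s[2] = (0001111000011110000111100001111)·(0100001100111100101111011001110) mod 2 = 0+0+0+0+0+0+1+0+0+0+0+1+1+1+0+0+0+0+0+1+1+1+0+0+0+0+0+1+1+1+0 mod 2 = 0
  s[3] = (0000000111111110000000011111111)·(0100001100111100101111011001110) mod 2 = 0+0+0+0+0+0+0+1+0+0+1+1+1+1+0+0+0+0+0+0+0+0+0+1+1+0+0+1+1+1+0 mod 2 = 0
  s[4] = (0000000000000001111111111111111)·(0100001100111100101111011001110) mod 2 = 0+0+0+0+0+0+0+0+0+0+0+0+0+0+0+0+1+0+1+1+1+1+0+1+1+0+0+1+1+1+0 mod 2 = 0
Syndrome = 01000
Column 2 of H equals this syndrome → error at bit 2 (1-indexed).
Flip bit 2: 0100001100111100101111011001110 → 0000001100111100101111011001110
Extract data bits at positions {3,5,6,7,9,10,11,12,13,14,15,17,18,19,20,21,22,23,24,25,26,27,28,29,30,31}: 00010011110101111011001110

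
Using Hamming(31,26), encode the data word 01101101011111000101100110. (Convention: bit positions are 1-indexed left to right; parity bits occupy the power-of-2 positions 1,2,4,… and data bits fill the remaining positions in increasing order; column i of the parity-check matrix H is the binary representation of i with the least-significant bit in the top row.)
Codeword c = d · G (mod 2), d = 01101101011111000101100110:
  c[0] = d·G[:,0] = (01101101011111000101100110)·(11011010101101010101010101) mod 2 = 0+1+0+0+1+0+0+0+0+0+1+1+0+1+0+0+0+1+0+1+0+0+0+1+0+0 mod 2 = 0
  c[1] = d·G[:,1] = (01101101011111000101100110)·(10110110011011001100110011) mod 2 = 0+0+1+0+0+1+0+0+0+1+1+0+1+1+0+0+0+1+0+0+1+0+0+0+1+0 mod 2 = 1
  c[2] = d·G[:,2] = (01101101011111000101100110)·(10000000000000000000000000) mod 2 = 0+0+0+0+0+0+0+0+0+0+0+0+0+0+0+0+0+0+0+0+0+0+0+0+0+0 mod 2 = 0
  c[3] = d·G[:,3] = (01101101011111000101100110)·(01110001111000111100001111) mod 2 = 0+1+1+0+0+0+0+1+0+1+1+0+0+0+0+0+0+1+0+0+0+0+0+1+1+0 mod 2 = 0
  c[4] = d·G[:,4] = (01101101011111000101100110)·(01000000000000000000000000) mod 2 = 0+1+0+0+0+0+0+0+0+0+0+0+0+0+0+0+0+0+0+0+0+0+0+0+0+0 mod 2 = 1
  c[5] = d·G[:,5] = (01101101011111000101100110)·(00100000000000000000000000) mod 2 = 0+0+1+0+0+0+0+0+0+0+0+0+0+0+0+0+0+0+0+0+0+0+0+0+0+0 mod 2 = 1
  c[6] = d·G[:,6] = (01101101011111000101100110)·(00010000000000000000000000) mod 2 = 0+0+0+0+0+0+0+0+0+0+0+0+0+0+0+0+0+0+0+0+0+0+0+0+0+0 mod 2 = 0
  c[7] = d·G[:,7] = (01101101011111000101100110)·(00001111111000000011111111) mod 2 = 0+0+0+0+1+1+0+1+0+1+1+0+0+0+0+0+0+0+0+1+1+0+0+1+1+0 mod 2 = 1
  c[8] = d·G[:,8] = (01101101011111000101100110)·(00001000000000000000000000) mod 2 = 0+0+0+0+1+0+0+0+0+0+0+0+0+0+0+0+0+0+0+0+0+0+0+0+0+0 mod 2 = 1
  c[9] = d·G[:,9] = (01101101011111000101100110)·(00000100000000000000000000) mod 2 = 0+0+0+0+0+1+0+0+0+0+0+0+0+0+0+0+0+0+0+0+0+0+0+0+0+0 mod 2 = 1
  c[10] = d·G[:,10] = (01101101011111000101100110)·(00000010000000000000000000) mod 2 = 0+0+0+0+0+0+0+0+0+0+0+0+0+0+0+0+0+0+0+0+0+0+0+0+0+0 mod 2 = 0
  c[11] = d·G[:,11] = (01101101011111000101100110)·(00000001000000000000000000) mod 2 = 0+0+0+0+0+0+0+1+0+0+0+0+0+0+0+0+0+0+0+0+0+0+0+0+0+0 mod 2 = 1
  c[12] = d·G[:,12] = (01101101011111000101100110)·(00000000100000000000000000) mod 2 = 0+0+0+0+0+0+0+0+0+0+0+0+0+0+0+0+0+0+0+0+0+0+0+0+0+0 mod 2 = 0
  c[13] = d·G[:,13] = (01101101011111000101100110)·(00000000010000000000000000) mod 2 = 0+0+0+0+0+0+0+0+0+1+0+0+0+0+0+0+0+0+0+0+0+0+0+0+0+0 mod 2 = 1
  c[14] = d·G[:,14] = (01101101011111000101100110)·(00000000001000000000000000) mod 2 = 0+0+0+0+0+0+0+0+0+0+1+0+0+0+0+0+0+0+0+0+0+0+0+0+0+0 mod 2 = 1
  c[15] = d·G[:,15] = (01101101011111000101100110)·(00000000000111111111111111) mod 2 = 0+0+0+0+0+0+0+0+0+0+0+1+1+1+0+0+0+1+0+1+1+0+0+1+1+0 mod 2 = 0
  c[16] = d·G[:,16] = (01101101011111000101100110)·(00000000000100000000000000) mod 2 = 0+0+0+0+0+0+0+0+0+0+0+1+0+0+0+0+0+0+0+0+0+0+0+0+0+0 mod 2 = 1
  c[17] = d·G[:,17] = (01101101011111000101100110)·(00000000000010000000000000) mod 2 = 0+0+0+0+0+0+0+0+0+0+0+0+1+0+0+0+0+0+0+0+0+0+0+0+0+0 mod 2 = 1
  c[18] = d·G[:,18] = (01101101011111000101100110)·(00000000000001000000000000) mod 2 = 0+0+0+0+0+0+0+0+0+0+0+0+0+1+0+0+0+0+0+0+0+0+0+0+0+0 mod 2 = 1
  c[19] = d·G[:,19] = (01101101011111000101100110)·(00000000000000100000000000) mod 2 = 0+0+0+0+0+0+0+0+0+0+0+0+0+0+0+0+0+0+0+0+0+0+0+0+0+0 mod 2 = 0
  c[20] = d·G[:,20] = (01101101011111000101100110)·(00000000000000010000000000) mod 2 = 0+0+0+0+0+0+0+0+0+0+0+0+0+0+0+0+0+0+0+0+0+0+0+0+0+0 mod 2 = 0
  c[21] = d·G[:,21] = (01101101011111000101100110)·(00000000000000001000000000) mod 2 = 0+0+0+0+0+0+0+0+0+0+0+0+0+0+0+0+0+0+0+0+0+0+0+0+0+0 mod 2 = 0
  c[22] = d·G[:,22] = (01101101011111000101100110)·(00000000000000000100000000) mod 2 = 0+0+0+0+0+0+0+0+0+0+0+0+0+0+0+0+0+1+0+0+0+0+0+0+0+0 mod 2 = 1
  c[23] = d·G[:,23] = (01101101011111000101100110)·(00000000000000000010000000) mod 2 = 0+0+0+0+0+0+0+0+0+0+0+0+0+0+0+0+0+0+0+0+0+0+0+0+0+0 mod 2 = 0
  c[24] = d·G[:,24] = (01101101011111000101100110)·(00000000000000000001000000) mod 2 = 0+0+0+0+0+0+0+0+0+0+0+0+0+0+0+0+0+0+0+1+0+0+0+0+0+0 mod 2 = 1
  c[25] = d·G[:,25] = (01101101011111000101100110)·(00000000000000000000100000) mod 2 = 0+0+0+0+0+0+0+0+0+0+0+0+0+0+0+0+0+0+0+0+1+0+0+0+0+0 mod 2 = 1
  c[26] = d·G[:,26] = (01101101011111000101100110)·(00000000000000000000010000) mod 2 = 0+0+0+0+0+0+0+0+0+0+0+0+0+0+0+0+0+0+0+0+0+0+0+0+0+0 mod 2 = 0
  c[27] = d·G[:,27] = (01101101011111000101100110)·(00000000000000000000001000) mod 2 = 0+0+0+0+0+0+0+0+0+0+0+0+0+0+0+0+0+0+0+0+0+0+0+0+0+0 mod 2 = 0
  c[28] = d·G[:,28] = (01101101011111000101100110)·(00000000000000000000000100) mod 2 = 0+0+0+0+0+0+0+0+0+0+0+0+0+0+0+0+0+0+0+0+0+0+0+1+0+0 mod 2 = 1
  c[29] = d·G[:,29] = (01101101011111000101100110)·(00000000000000000000000010) mod 2 = 0+0+0+0+0+0+0+0+0+0+0+0+0+0+0+0+0+0+0+0+0+0+0+0+1+0 mod 2 = 1
  c[30] = d·G[:,30] = (01101101011111000101100110)·(00000000000000000000000001) mod 2 = 0+0+0+0+0+0+0+0+0+0+0+0+0+0+0+0+0+0+0+0+0+0+0+0+0+0 mod 2 = 0
Codeword = 0100110111010110111000101100110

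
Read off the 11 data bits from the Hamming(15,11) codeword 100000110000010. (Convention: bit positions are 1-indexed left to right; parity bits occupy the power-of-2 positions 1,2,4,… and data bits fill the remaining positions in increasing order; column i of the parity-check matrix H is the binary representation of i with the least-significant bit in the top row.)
Parity bits occupy power-of-2 positions; data bits are at positions {3,5,6,7,9,10,11,12,13,14,15} (1-indexed).
Extract: c[3]=0 c[5]=0 c[6]=0 c[7]=1 c[9]=0 c[10]=0 c[11]=0 c[12]=0 c[13]=0 c[14]=1 c[15]=0
Data = 00010000010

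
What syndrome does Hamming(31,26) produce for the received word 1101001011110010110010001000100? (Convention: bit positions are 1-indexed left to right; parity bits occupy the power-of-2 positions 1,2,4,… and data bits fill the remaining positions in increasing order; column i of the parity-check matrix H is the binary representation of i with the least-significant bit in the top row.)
Syndrome s = H · r^T (mod 2), r = 1101001011110010110010001000100:
  s[0] = (1010101010101010101010101010101)·(1101001011110010110010001000100) mod 2 = 1+0+0+0+0+0+1+0+1+0+1+0+0+0+1+0+1+0+0+0+1+0+0+0+1+0+0+0+1+0+0 mod 2 = 1
  s[1] = (0110011001100110011001100110011)·(1101001011110010110010001000100) mod 2 = 0+1+0+0+0+0+1+0+0+1+1+0+0+0+1+0+0+1+0+0+0+0+0+0+0+0+0+0+0+0+0 mod 2 = 0
  s[2] = (0001111000011110000111100001111)·(1101001011110010110010001000100) mod 2 = 0+0+0+1+0+0+1+0+0+0+0+1+0+0+1+0+0+0+0+0+1+0+0+0+0+0+0+0+1+0+0 mod 2 = 0
  s[3] = (0000000111111110000000011111111)·(1101001011110010110010001000100) mod 2 = 0+0+0+0+0+0+0+0+1+1+1+1+0+0+1+0+0+0+0+0+0+0+0+0+1+0+0+0+1+0+0 mod 2 = 1
  s[4] = (0000000000000001111111111111111)·(1101001011110010110010001000100) mod 2 = 0+0+0+0+0+0+0+0+0+0+0+0+0+0+0+0+1+1+0+0+1+0+0+0+1+0+0+0+1+0+0 mod 2 = 1
Syndrome = 10011
Non-zero syndrome: error at position 25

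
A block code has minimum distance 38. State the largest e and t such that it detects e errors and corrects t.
(a) Detection requires d_min ≥ e+1, so e ≤ d_min − 1 = 37.
(b) Correction requires d_min ≥ 2t+1, so t ≤ ⌊(d_min − 1)/2⌋ = ⌊37/2⌋ = 18.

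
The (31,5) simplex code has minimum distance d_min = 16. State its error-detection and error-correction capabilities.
Detection only: up to d_min − 1 = 15 errors.
Correction: up to ⌊(d_min − 1)/2⌋ = ⌊15/2⌋ = 7 errors.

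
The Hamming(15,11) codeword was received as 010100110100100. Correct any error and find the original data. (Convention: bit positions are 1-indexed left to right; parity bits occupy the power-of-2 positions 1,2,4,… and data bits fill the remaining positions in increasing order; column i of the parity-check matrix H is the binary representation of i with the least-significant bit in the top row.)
Syndrome s = H · r^T (mod 2), r = 010100110100100:
  s[0] = (101010101010101)·(010100110100100) mod 2 = 0+0+0+0+0+0+1+0+0+0+0+0+1+0+0 mod 2 = 0
  s[1] = (011001100110011)·(010100110100100) mod 2 = 0+1+0+0+0+0+1+0+0+1+0+0+0+0+0 mod 2 = 1
  s[2] = (000111100001111)·(010100110100100) mod 2 = 0+0+0+1+0+0+1+0+0+0+0+0+1+0+0 mod 2 = 1
  s[3] = (000000011111111)·(010100110100100) mod 2 = 0+0+0+0+0+0+0+1+0+1+0+0+1+0+0 mod 2 = 1
Syndrome = 0111
Column 14 of H equals this syndrome → error at bit 14 (1-indexed).
Flip bit 14: 010100110100100 → 010100110100110
Extract data bits at positions {3,5,6,7,9,10,11,12,13,14,15}: 00010100110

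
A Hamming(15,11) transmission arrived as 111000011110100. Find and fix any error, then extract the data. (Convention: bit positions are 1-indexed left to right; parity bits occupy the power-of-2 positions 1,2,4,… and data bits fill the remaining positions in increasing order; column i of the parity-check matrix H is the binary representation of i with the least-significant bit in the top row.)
Syndrome s = H · r^T (mod 2), r = 111000011110100:
  s[0] = (101010101010101)·(111000011110100) mod 2 = 1+0+1+0+0+0+0+0+1+0+1+0+1+0+0 mod 2 = 1
  s[1] = (011001100110011)·(111000011110100) mod 2 = 0+1+1+0+0+0+0+0+0+1+1+0+0+0+0 mod 2 = 0
  s[2] = (000111100001111)·(111000011110100) mod 2 = 0+0+0+0+0+0+0+0+0+0+0+0+1+0+0 mod 2 = 1
  s[3] = (000000011111111)·(111000011110100) mod 2 = 0+0+0+0+0+0+0+1+1+1+1+0+1+0+0 mod 2 = 1
Syndrome = 1011
Column 13 of H equals this syndrome → error at bit 13 (1-indexed).
Flip bit 13: 111000011110100 → 111000011110000
Extract data bits at positions {3,5,6,7,9,10,11,12,13,14,15}: 10001110000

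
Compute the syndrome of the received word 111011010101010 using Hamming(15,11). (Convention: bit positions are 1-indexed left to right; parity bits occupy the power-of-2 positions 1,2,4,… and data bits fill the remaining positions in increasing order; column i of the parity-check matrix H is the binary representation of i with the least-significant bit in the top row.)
Syndrome s = H · r^T (mod 2), r = 111011010101010:
  s[0] = (101010101010101)·(111011010101010) mod 2 = 1+0+1+0+1+0+0+0+0+0+0+0+0+0+0 mod 2 = 1
  s[1] = (011001100110011)·(111011010101010) mod 2 = 0+1+1+0+0+1+0+0+0+1+0+0+0+1+0 mod 2 = 1
  s[2] = (000111100001111)·(111011010101010) mod 2 = 0+0+0+0+1+1+0+0+0+0+0+1+0+1+0 mod 2 = 0
  s[3] = (000000011111111)·(111011010101010) mod 2 = 0+0+0+0+0+0+0+1+0+1+0+1+0+1+0 mod 2 = 0
Syndrome = 1100
Non-zero syndrome: error at position 3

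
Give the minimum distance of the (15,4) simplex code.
d_min = 8 (every nonzero codeword of the simplex code S_4 has weight 2^(r−1) = 8).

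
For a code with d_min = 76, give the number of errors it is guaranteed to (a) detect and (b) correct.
(a) Detection requires d_min ≥ e+1, so e ≤ d_min − 1 = 75.
(b) Correction requires d_min ≥ 2t+1, so t ≤ ⌊(d_min − 1)/2⌋ = ⌊75/2⌋ = 37.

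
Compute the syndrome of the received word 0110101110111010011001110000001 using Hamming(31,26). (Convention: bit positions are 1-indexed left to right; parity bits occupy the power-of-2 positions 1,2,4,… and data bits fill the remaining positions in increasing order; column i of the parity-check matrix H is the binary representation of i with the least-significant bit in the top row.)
Syndrome s = H · r^T (mod 2), r = 0110101110111010011001110000001:
  s[0] = (1010101010101010101010101010101)·(0110101110111010011001110000001) mod 2 = 0+0+1+0+1+0+1+0+1+0+1+0+1+0+1+0+0+0+1+0+0+0+1+0+0+0+0+0+0+0+1 mod 2 = 0
  s[1] = (0110011001100110011001100110011)·(0110101110111010011001110000001) mod 2 = 0+1+1+0+0+0+1+0+0+0+1+0+0+0+1+0+0+1+1+0+0+1+1+0+0+0+0+0+0+0+1 mod 2 = 0
  s[2] = (0001111000011110000111100001111)·(0110101110111010011001110000001) mod 2 = 0+0+0+0+1+0+1+0+0+0+0+1+1+0+1+0+0+0+0+0+0+1+1+0+0+0+0+0+0+0+1 mod 2 = 0
  s[3] = (0000000111111110000000011111111)·(0110101110111010011001110000001) mod 2 = 0+0+0+0+0+0+0+1+1+0+1+1+1+0+1+0+0+0+0+0+0+0+0+1+0+0+0+0+0+0+1 mod 2 = 0
  s[4] = (0000000000000001111111111111111)·(0110101110111010011001110000001) mod 2 = 0+0+0+0+0+0+0+0+0+0+0+0+0+0+0+0+0+1+1+0+0+1+1+1+0+0+0+0+0+0+1 mod 2 = 0
Syndrome = 00000
s = 0: no error detected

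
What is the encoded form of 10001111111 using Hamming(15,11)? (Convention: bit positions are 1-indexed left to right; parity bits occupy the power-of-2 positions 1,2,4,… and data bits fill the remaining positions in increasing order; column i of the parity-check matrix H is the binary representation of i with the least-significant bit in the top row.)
Codeword c = d · G (mod 2), d = 10001111111:
  c[0] = d·G[:,0] = (10001111111)·(11011010101) mod 2 = 1+0+0+0+1+0+1+0+1+0+1 mod 2 = 1
  c[1] = d·G[:,1] = (10001111111)·(10110110011) mod 2 = 1+0+0+0+0+1+1+0+0+1+1 mod 2 = 1
  c[2] = d·G[:,2] = (10001111111)·(10000000000) mod 2 = 1+0+0+0+0+0+0+0+0+0+0 mod 2 = 1
  c[3] = d·G[:,3] = (10001111111)·(01110001111) mod 2 = 0+0+0+0+0+0+0+1+1+1+1 mod 2 = 0
  c[4] = d·G[:,4] = (10001111111)·(01000000000) mod 2 = 0+0+0+0+0+0+0+0+0+0+0 mod 2 = 0
  c[5] = d·G[:,5] = (10001111111)·(00100000000) mod 2 = 0+0+0+0+0+0+0+0+0+0+0 mod 2 = 0
  c[6] = d·G[:,6] = (10001111111)·(00010000000) mod 2 = 0+0+0+0+0+0+0+0+0+0+0 mod 2 = 0
  c[7] = d·G[:,7] = (10001111111)·(00001111111) mod 2 = 0+0+0+0+1+1+1+1+1+1+1 mod 2 = 1
  c[8] = d·G[:,8] = (10001111111)·(00001000000) mod 2 = 0+0+0+0+1+0+0+0+0+0+0 mod 2 = 1
  c[9] = d·G[:,9] = (10001111111)·(00000100000) mod 2 = 0+0+0+0+0+1+0+0+0+0+0 mod 2 = 1
  c[10] = d·G[:,10] = (10001111111)·(00000010000) mod 2 = 0+0+0+0+0+0+1+0+0+0+0 mod 2 = 1
  c[11] = d·G[:,11] = (10001111111)·(00000001000) mod 2 = 0+0+0+0+0+0+0+1+0+0+0 mod 2 = 1
  c[12] = d·G[:,12] = (10001111111)·(00000000100) mod 2 = 0+0+0+0+0+0+0+0+1+0+0 mod 2 = 1
  c[13] = d·G[:,13] = (10001111111)·(00000000010) mod 2 = 0+0+0+0+0+0+0+0+0+1+0 mod 2 = 1
  c[14] = d·G[:,14] = (10001111111)·(00000000001) mod 2 = 0+0+0+0+0+0+0+0+0+0+1 mod 2 = 1
Codeword = 111000011111111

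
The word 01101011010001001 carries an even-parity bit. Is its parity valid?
Sum of all bits: 0+1+1+0+1+0+1+1+0+1+0+0+0+1+0+0+1 = 8; 8 mod 2 = 0. Result is 0 → valid parity.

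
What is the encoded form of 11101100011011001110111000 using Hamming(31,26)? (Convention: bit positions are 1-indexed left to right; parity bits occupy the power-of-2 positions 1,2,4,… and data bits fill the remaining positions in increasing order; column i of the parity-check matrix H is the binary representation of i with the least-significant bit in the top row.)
Codeword c = d · G (mod 2), d = 11101100011011001110111000:
  c[0] = d·G[:,0] = (11101100011011001110111000)·(11011010101101010101010101) mod 2 = 1+1+0+0+1+0+0+0+0+0+1+0+0+1+0+0+0+1+0+0+0+1+0+0+0+0 mod 2 = 1
  c[1] = d·G[:,1] = (11101100011011001110111000)·(10110110011011001100110011) mod 2 = 1+0+1+0+0+1+0+0+0+1+1+0+1+1+0+0+1+1+0+0+1+1+0+0+0+0 mod 2 = 1
  c[2] = d·G[:,2] = (11101100011011001110111000)·(10000000000000000000000000) mod 2 = 1+0+0+0+0+0+0+0+0+0+0+0+0+0+0+0+0+0+0+0+0+0+0+0+0+0 mod 2 = 1
  c[3] = d·G[:,3] = (11101100011011001110111000)·(01110001111000111100001111) mod 2 = 0+1+1+0+0+0+0+0+0+1+1+0+0+0+0+0+1+1+0+0+0+0+1+0+0+0 mod 2 = 1
  c[4] = d·G[:,4] = (11101100011011001110111000)·(01000000000000000000000000) mod 2 = 0+1+0+0+0+0+0+0+0+0+0+0+0+0+0+0+0+0+0+0+0+0+0+0+0+0 mod 2 = 1
  c[5] = d·G[:,5] = (11101100011011001110111000)·(00100000000000000000000000) mod 2 = 0+0+1+0+0+0+0+0+0+0+0+0+0+0+0+0+0+0+0+0+0+0+0+0+0+0 mod 2 = 1
  c[6] = d·G[:,6] = (11101100011011001110111000)·(00010000000000000000000000) mod 2 = 0+0+0+0+0+0+0+0+0+0+0+0+0+0+0+0+0+0+0+0+0+0+0+0+0+0 mod 2 = 0
  c[7] = d·G[:,7] = (11101100011011001110111000)·(00001111111000000011111111) mod 2 = 0+0+0+0+1+1+0+0+0+1+1+0+0+0+0+0+0+0+1+0+1+1+1+0+0+0 mod 2 = 0
  c[8] = d·G[:,8] = (11101100011011001110111000)·(00001000000000000000000000) mod 2 = 0+0+0+0+1+0+0+0+0+0+0+0+0+0+0+0+0+0+0+0+0+0+0+0+0+0 mod 2 = 1
  c[9] = d·G[:,9] = (11101100011011001110111000)·(00000100000000000000000000) mod 2 = 0+0+0+0+0+1+0+0+0+0+0+0+0+0+0+0+0+0+0+0+0+0+0+0+0+0 mod 2 = 1
  c[10] = d·G[:,10] = (11101100011011001110111000)·(00000010000000000000000000) mod 2 = 0+0+0+0+0+0+0+0+0+0+0+0+0+0+0+0+0+0+0+0+0+0+0+0+0+0 mod 2 = 0
  c[11] = d·G[:,11] = (11101100011011001110111000)·(00000001000000000000000000) mod 2 = 0+0+0+0+0+0+0+0+0+0+0+0+0+0+0+0+0+0+0+0+0+0+0+0+0+0 mod 2 = 0
  c[12] = d·G[:,12] = (11101100011011001110111000)·(00000000100000000000000000) mod 2 = 0+0+0+0+0+0+0+0+0+0+0+0+0+0+0+0+0+0+0+0+0+0+0+0+0+0 mod 2 = 0
  c[13] = d·G[:,13] = (11101100011011001110111000)·(00000000010000000000000000) mod 2 = 0+0+0+0+0+0+0+0+0+1+0+0+0+0+0+0+0+0+0+0+0+0+0+0+0+0 mod 2 = 1
  c[14] = d·G[:,14] = (11101100011011001110111000)·(00000000001000000000000000) mod 2 = 0+0+0+0+0+0+0+0+0+0+1+0+0+0+0+0+0+0+0+0+0+0+0+0+0+0 mod 2 = 1
  c[15] = d·G[:,15] = (11101100011011001110111000)·(00000000000111111111111111) mod 2 = 0+0+0+0+0+0+0+0+0+0+0+0+1+1+0+0+1+1+1+0+1+1+1+0+0+0 mod 2 = 0
  c[16] = d·G[:,16] = (11101100011011001110111000)·(00000000000100000000000000) mod 2 = 0+0+0+0+0+0+0+0+0+0+0+0+0+0+0+0+0+0+0+0+0+0+0+0+0+0 mod 2 = 0
  c[17] = d·G[:,17] = (11101100011011001110111000)·(00000000000010000000000000) mod 2 = 0+0+0+0+0+0+0+0+0+0+0+0+1+0+0+0+0+0+0+0+0+0+0+0+0+0 mod 2 = 1
  c[18] = d·G[:,18] = (11101100011011001110111000)·(00000000000001000000000000) mod 2 = 0+0+0+0+0+0+0+0+0+0+0+0+0+1+0+0+0+0+0+0+0+0+0+0+0+0 mod 2 = 1
  c[19] = d·G[:,19] = (11101100011011001110111000)·(00000000000000100000000000) mod 2 = 0+0+0+0+0+0+0+0+0+0+0+0+0+0+0+0+0+0+0+0+0+0+0+0+0+0 mod 2 = 0
  c[20] = d·G[:,20] = (11101100011011001110111000)·(00000000000000010000000000) mod 2 = 0+0+0+0+0+0+0+0+0+0+0+0+0+0+0+0+0+0+0+0+0+0+0+0+0+0 mod 2 = 0
  c[21] = d·G[:,21] = (11101100011011001110111000)·(00000000000000001000000000) mod 2 = 0+0+0+0+0+0+0+0+0+0+0+0+0+0+0+0+1+0+0+0+0+0+0+0+0+0 mod 2 = 1
  c[22] = d·G[:,22] = (11101100011011001110111000)·(00000000000000000100000000) mod 2 = 0+0+0+0+0+0+0+0+0+0+0+0+0+0+0+0+0+1+0+0+0+0+0+0+0+0 mod 2 = 1
  c[23] = d·G[:,23] = (11101100011011001110111000)·(00000000000000000010000000) mod 2 = 0+0+0+0+0+0+0+0+0+0+0+0+0+0+0+0+0+0+1+0+0+0+0+0+0+0 mod 2 = 1
  c[24] = d·G[:,24] = (11101100011011001110111000)·(00000000000000000001000000) mod 2 = 0+0+0+0+0+0+0+0+0+0+0+0+0+0+0+0+0+0+0+0+0+0+0+0+0+0 mod 2 = 0
  c[25] = d·G[:,25] = (11101100011011001110111000)·(00000000000000000000100000) mod 2 = 0+0+0+0+0+0+0+0+0+0+0+0+0+0+0+0+0+0+0+0+1+0+0+0+0+0 mod 2 = 1
  c[26] = d·G[:,26] = (11101100011011001110111000)·(00000000000000000000010000) mod 2 = 0+0+0+0+0+0+0+0+0+0+0+0+0+0+0+0+0+0+0+0+0+1+0+0+0+0 mod 2 = 1
  c[27] = d·G[:,27] = (11101100011011001110111000)·(00000000000000000000001000) mod 2 = 0+0+0+0+0+0+0+0+0+0+0+0+0+0+0+0+0+0+0+0+0+0+1+0+0+0 mod 2 = 1
  c[28] = d·G[:,28] = (11101100011011001110111000)·(00000000000000000000000100) mod 2 = 0+0+0+0+0+0+0+0+0+0+0+0+0+0+0+0+0+0+0+0+0+0+0+0+0+0 mod 2 = 0
  c[29] = d·G[:,29] = (11101100011011001110111000)·(00000000000000000000000010) mod 2 = 0+0+0+0+0+0+0+0+0+0+0+0+0+0+0+0+0+0+0+0+0+0+0+0+0+0 mod 2 = 0
  c[30] = d·G[:,30] = (11101100011011001110111000)·(00000000000000000000000001) mod 2 = 0+0+0+0+0+0+0+0+0+0+0+0+0+0+0+0+0+0+0+0+0+0+0+0+0+0 mod 2 = 0
Codeword = 1111110011000110011001110111000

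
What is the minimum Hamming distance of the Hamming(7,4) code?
d_min = 3 (every single-error-correcting Hamming code has d_min = 3).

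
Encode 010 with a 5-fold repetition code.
Repeat each bit 5× and concatenate:
0→00000  1→11111  0→00000
Codeword = 000001111100000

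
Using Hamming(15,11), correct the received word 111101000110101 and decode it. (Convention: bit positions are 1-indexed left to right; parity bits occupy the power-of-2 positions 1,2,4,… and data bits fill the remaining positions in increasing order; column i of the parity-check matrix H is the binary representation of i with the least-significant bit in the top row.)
Syndrome s = H · r^T (mod 2), r = 111101000110101:
  s[0] = (101010101010101)·(111101000110101) mod 2 = 1+0+1+0+0+0+0+0+0+0+1+0+1+0+1 mod 2 = 1
  s[1] = (011001100110011)·(111101000110101) mod 2 = 0+1+1+0+0+1+0+0+0+1+1+0+0+0+1 mod 2 = 0
  s[2] = (000111100001111)·(111101000110101) mod 2 = 0+0+0+1+0+1+0+0+0+0+0+0+1+0+1 mod 2 = 0
  s[3] = (000000011111111)·(111101000110101) mod 2 = 0+0+0+0+0+0+0+0+0+1+1+0+1+0+1 mod 2 = 0
Syndrome = 1000
Column 1 of H equals this syndrome → error at bit 1 (1-indexed).
Flip bit 1: 111101000110101 → 011101000110101
Extract data bits at positions {3,5,6,7,9,10,11,12,13,14,15}: 10100110101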